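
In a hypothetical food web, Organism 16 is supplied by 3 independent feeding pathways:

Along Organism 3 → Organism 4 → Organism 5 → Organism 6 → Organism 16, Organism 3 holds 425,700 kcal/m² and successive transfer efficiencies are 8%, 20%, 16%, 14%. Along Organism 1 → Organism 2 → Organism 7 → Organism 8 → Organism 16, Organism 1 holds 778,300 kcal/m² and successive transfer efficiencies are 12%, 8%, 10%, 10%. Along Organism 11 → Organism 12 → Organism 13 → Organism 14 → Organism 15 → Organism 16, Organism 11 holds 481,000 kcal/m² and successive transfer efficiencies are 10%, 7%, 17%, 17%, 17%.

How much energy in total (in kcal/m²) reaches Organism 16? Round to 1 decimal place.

Via Organism 3: 425700 × 0.08 × 0.2 × 0.16 × 0.14 = 152.57088 kcal/m²
Via Organism 1: 778300 × 0.12 × 0.08 × 0.1 × 0.1 = 74.7168 kcal/m²
Via Organism 11: 481000 × 0.1 × 0.07 × 0.17 × 0.17 × 0.17 = 16.542071 kcal/m²
Total at Organism 16: 152.57088 + 74.7168 + 16.542071 = 243.829751 kcal/m²

243.8 kcal/m²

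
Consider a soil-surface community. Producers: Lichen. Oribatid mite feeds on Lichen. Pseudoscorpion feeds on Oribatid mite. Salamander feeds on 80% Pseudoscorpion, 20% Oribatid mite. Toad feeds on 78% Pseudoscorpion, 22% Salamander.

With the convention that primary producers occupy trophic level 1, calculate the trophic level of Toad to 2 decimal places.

Oribatid mite: 1 + 1 = 2
Pseudoscorpion: 1 + 2 = 3
Salamander: 1 + (0.8×3 + 0.2×2) = 3.8
Toad: 1 + (0.78×3 + 0.22×3.8) = 4.176

4.18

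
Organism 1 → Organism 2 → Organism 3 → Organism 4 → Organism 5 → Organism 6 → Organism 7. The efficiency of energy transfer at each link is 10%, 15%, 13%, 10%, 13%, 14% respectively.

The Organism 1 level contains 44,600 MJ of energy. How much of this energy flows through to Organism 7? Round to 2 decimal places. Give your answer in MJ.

Organism 2: 44600 × 0.1 = 4460 MJ
Organism 3: 4460 × 0.15 = 669 MJ
Organism 4: 669 × 0.13 = 86.97 MJ
Organism 5: 86.97 × 0.1 = 8.697 MJ
Organism 6: 8.697 × 0.13 = 1.13061 MJ
Organism 7: 1.13061 × 0.14 = 0.1582854 MJ

0.16 MJ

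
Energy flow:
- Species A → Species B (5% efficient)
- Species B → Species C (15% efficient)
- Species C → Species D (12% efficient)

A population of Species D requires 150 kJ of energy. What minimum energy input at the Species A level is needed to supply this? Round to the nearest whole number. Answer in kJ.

166667 kJ

Cumulative transfer efficiency: 0.05 × 0.15 × 0.12 = 0.0009
Species A energy = 150 / 0.0009 = 166667 kJ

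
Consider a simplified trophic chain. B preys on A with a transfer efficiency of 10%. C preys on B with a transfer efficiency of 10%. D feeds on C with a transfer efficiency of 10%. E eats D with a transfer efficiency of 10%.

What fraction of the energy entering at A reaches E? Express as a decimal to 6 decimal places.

0.000100

Product of link efficiencies: 0.1 × 0.1 × 0.1 × 0.1 = 0.0001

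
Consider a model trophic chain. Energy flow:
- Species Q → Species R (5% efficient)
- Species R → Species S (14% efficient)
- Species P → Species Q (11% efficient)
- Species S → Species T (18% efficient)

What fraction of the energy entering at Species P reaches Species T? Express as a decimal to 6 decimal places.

0.000139

Product of link efficiencies: 0.11 × 0.05 × 0.14 × 0.18 = 0.0001386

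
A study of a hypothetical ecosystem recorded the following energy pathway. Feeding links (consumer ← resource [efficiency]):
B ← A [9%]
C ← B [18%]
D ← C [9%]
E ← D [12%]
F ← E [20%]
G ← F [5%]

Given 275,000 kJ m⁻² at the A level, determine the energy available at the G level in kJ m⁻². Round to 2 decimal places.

B: 275000 × 0.09 = 24750 kJ m⁻²
C: 24750 × 0.18 = 4455 kJ m⁻²
D: 4455 × 0.09 = 400.95 kJ m⁻²
E: 400.95 × 0.12 = 48.114 kJ m⁻²
F: 48.114 × 0.2 = 9.6228 kJ m⁻²
G: 9.6228 × 0.05 = 0.48114 kJ m⁻²

0.48 kJ m⁻²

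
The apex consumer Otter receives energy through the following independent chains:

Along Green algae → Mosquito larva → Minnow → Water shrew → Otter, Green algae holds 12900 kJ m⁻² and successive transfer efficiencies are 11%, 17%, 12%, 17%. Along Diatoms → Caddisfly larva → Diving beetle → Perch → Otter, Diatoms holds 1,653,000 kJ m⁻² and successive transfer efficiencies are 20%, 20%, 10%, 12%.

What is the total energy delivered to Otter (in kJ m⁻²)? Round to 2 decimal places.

798.36 kJ m⁻²

Via Green algae: 12900 × 0.11 × 0.17 × 0.12 × 0.17 = 4.921092 kJ m⁻²
Via Diatoms: 1653000 × 0.2 × 0.2 × 0.1 × 0.12 = 793.44 kJ m⁻²
Total at Otter: 4.921092 + 793.44 = 798.361092 kJ m⁻²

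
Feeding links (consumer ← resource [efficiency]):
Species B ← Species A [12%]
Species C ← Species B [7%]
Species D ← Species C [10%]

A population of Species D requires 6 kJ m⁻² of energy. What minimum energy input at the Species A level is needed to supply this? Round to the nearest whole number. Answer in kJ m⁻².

Cumulative transfer efficiency: 0.12 × 0.07 × 0.1 = 0.00084
Species A energy = 6 / 0.00084 = 7143 kJ m⁻²

7143 kJ m⁻²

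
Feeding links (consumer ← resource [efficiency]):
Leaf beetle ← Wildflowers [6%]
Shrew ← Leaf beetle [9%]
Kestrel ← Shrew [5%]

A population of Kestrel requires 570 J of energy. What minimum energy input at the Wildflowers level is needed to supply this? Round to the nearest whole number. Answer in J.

Cumulative transfer efficiency: 0.06 × 0.09 × 0.05 = 0.00027
Wildflowers energy = 570 / 0.00027 = 2111111 J

2111111 J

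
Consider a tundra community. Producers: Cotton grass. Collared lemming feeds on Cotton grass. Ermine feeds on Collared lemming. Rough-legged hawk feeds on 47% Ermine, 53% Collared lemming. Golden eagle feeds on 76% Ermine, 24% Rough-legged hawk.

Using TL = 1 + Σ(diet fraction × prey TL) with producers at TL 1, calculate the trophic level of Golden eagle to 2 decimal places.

4.11

Collared lemming: 1 + 1 = 2
Ermine: 1 + 2 = 3
Rough-legged hawk: 1 + (0.47×3 + 0.53×2) = 3.47
Golden eagle: 1 + (0.76×3 + 0.24×3.47) = 4.1128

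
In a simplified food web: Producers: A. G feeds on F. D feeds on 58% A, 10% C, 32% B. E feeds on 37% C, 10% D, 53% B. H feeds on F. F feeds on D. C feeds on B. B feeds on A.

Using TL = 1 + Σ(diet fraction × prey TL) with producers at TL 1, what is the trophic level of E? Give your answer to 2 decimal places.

B: 1 + 1 = 2
C: 1 + 2 = 3
D: 1 + (0.58×1 + 0.1×3 + 0.32×2) = 2.52
E: 1 + (0.37×3 + 0.1×2.52 + 0.53×2) = 3.422
F: 1 + 2.52 = 3.52
G: 1 + 3.52 = 4.52
H: 1 + 3.52 = 4.52

3.42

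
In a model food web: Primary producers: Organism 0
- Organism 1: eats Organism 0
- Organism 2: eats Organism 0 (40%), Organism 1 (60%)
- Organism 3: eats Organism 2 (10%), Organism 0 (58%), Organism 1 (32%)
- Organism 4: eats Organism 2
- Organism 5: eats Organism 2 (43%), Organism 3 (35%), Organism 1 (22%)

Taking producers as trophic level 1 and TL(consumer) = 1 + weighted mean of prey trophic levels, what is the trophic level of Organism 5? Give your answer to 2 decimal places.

3.43

Organism 1: 1 + 1 = 2
Organism 2: 1 + (0.4×1 + 0.6×2) = 2.6
Organism 3: 1 + (0.1×2.6 + 0.58×1 + 0.32×2) = 2.48
Organism 4: 1 + 2.6 = 3.6
Organism 5: 1 + (0.43×2.6 + 0.35×2.48 + 0.22×2) = 3.426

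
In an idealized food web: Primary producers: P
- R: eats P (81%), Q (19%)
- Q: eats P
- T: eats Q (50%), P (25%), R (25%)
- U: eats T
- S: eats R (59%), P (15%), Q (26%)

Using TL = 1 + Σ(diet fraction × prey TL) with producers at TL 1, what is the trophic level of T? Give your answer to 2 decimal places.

2.80

Q: 1 + 1 = 2
R: 1 + (0.81×1 + 0.19×2) = 2.19
S: 1 + (0.59×2.19 + 0.15×1 + 0.26×2) = 2.9621
T: 1 + (0.5×2 + 0.25×1 + 0.25×2.19) = 2.7975
U: 1 + 2.7975 = 3.7975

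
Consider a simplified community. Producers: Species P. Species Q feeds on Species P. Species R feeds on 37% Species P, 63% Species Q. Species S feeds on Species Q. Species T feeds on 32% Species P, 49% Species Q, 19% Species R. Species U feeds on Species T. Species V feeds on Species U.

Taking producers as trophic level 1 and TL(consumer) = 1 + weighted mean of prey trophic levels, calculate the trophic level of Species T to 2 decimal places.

2.80

Species Q: 1 + 1 = 2
Species R: 1 + (0.37×1 + 0.63×2) = 2.63
Species S: 1 + 2 = 3
Species T: 1 + (0.32×1 + 0.49×2 + 0.19×2.63) = 2.7997
Species U: 1 + 2.7997 = 3.7997
Species V: 1 + 3.7997 = 4.7997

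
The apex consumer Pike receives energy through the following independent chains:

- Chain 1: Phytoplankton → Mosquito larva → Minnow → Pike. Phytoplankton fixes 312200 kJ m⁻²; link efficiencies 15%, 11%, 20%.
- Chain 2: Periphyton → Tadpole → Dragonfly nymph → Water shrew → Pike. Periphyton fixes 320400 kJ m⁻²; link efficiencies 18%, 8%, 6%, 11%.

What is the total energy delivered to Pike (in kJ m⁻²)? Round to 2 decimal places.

Chain 1: 312200 × 0.15 × 0.11 × 0.2 = 1030.26 kJ m⁻²
Chain 2: 320400 × 0.18 × 0.08 × 0.06 × 0.11 = 30.450816 kJ m⁻²
Total at Pike: 1030.26 + 30.450816 = 1060.710816 kJ m⁻²

1060.71 kJ m⁻²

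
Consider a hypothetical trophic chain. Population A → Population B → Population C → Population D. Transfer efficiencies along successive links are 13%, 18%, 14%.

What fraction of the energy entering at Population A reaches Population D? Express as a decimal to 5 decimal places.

Product of link efficiencies: 0.13 × 0.18 × 0.14 = 0.003276

0.00328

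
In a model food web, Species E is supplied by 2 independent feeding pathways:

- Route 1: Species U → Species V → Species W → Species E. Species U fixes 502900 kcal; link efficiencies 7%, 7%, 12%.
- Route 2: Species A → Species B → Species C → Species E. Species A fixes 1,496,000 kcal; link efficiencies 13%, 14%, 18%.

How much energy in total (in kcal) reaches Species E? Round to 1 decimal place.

5196.6 kcal

Route 1: 502900 × 0.07 × 0.07 × 0.12 = 295.7052 kcal
Route 2: 1496000 × 0.13 × 0.14 × 0.18 = 4900.896 kcal
Total at Species E: 295.7052 + 4900.896 = 5196.6012 kcal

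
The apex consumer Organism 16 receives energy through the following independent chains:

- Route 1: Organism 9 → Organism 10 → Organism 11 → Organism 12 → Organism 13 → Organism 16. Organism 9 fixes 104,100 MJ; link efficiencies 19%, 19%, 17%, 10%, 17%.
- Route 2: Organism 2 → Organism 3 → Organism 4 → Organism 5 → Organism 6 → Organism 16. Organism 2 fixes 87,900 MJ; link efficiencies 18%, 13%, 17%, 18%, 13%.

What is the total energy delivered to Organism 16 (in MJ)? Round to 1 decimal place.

19.0 MJ

Route 1: 104100 × 0.19 × 0.19 × 0.17 × 0.1 × 0.17 = 10.8606489 MJ
Route 2: 87900 × 0.18 × 0.13 × 0.17 × 0.18 × 0.13 = 8.18218908 MJ
Total at Organism 16: 10.8606489 + 8.18218908 = 19.04283798 MJ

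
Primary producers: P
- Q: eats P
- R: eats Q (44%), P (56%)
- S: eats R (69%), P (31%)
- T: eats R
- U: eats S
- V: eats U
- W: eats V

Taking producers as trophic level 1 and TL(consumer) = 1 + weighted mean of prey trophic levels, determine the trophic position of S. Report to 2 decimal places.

Q: 1 + 1 = 2
R: 1 + (0.44×2 + 0.56×1) = 2.44
S: 1 + (0.69×2.44 + 0.31×1) = 2.9936
T: 1 + 2.44 = 3.44
U: 1 + 2.9936 = 3.9936
V: 1 + 3.9936 = 4.9936
W: 1 + 4.9936 = 5.9936

2.99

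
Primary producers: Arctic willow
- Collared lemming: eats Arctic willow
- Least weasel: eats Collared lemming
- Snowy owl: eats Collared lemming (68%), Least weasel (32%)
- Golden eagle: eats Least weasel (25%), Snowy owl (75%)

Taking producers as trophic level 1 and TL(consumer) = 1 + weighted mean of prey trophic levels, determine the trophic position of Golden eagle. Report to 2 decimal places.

4.24

Collared lemming: 1 + 1 = 2
Least weasel: 1 + 2 = 3
Snowy owl: 1 + (0.68×2 + 0.32×3) = 3.32
Golden eagle: 1 + (0.25×3 + 0.75×3.32) = 4.24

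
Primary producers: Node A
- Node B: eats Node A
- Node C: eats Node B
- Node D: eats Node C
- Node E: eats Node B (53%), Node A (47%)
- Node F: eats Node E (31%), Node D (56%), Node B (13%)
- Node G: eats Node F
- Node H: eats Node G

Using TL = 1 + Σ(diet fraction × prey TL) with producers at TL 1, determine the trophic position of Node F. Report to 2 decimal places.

Node B: 1 + 1 = 2
Node C: 1 + 2 = 3
Node D: 1 + 3 = 4
Node E: 1 + (0.53×2 + 0.47×1) = 2.53
Node F: 1 + (0.31×2.53 + 0.56×4 + 0.13×2) = 4.2843
Node G: 1 + 4.2843 = 5.2843
Node H: 1 + 5.2843 = 6.2843

4.28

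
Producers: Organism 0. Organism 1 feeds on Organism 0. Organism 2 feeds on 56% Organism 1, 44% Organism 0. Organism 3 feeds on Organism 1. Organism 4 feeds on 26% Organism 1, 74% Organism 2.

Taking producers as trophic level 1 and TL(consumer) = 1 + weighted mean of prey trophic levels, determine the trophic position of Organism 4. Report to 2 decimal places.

Organism 1: 1 + 1 = 2
Organism 2: 1 + (0.56×2 + 0.44×1) = 2.56
Organism 3: 1 + 2 = 3
Organism 4: 1 + (0.26×2 + 0.74×2.56) = 3.4144

3.41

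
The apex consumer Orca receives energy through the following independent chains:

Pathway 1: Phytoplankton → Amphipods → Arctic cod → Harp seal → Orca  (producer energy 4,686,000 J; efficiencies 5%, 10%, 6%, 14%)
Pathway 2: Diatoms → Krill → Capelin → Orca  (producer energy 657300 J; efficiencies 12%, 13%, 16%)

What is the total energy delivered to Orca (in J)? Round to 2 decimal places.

Pathway 1: 4686000 × 0.05 × 0.1 × 0.06 × 0.14 = 196.812 J
Pathway 2: 657300 × 0.12 × 0.13 × 0.16 = 1640.6208 J
Total at Orca: 196.812 + 1640.6208 = 1837.4328 J

1837.43 J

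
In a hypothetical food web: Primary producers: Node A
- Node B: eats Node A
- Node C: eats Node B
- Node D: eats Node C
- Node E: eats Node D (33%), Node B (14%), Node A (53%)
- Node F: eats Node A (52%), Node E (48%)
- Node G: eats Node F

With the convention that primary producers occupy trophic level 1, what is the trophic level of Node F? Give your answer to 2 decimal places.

Node B: 1 + 1 = 2
Node C: 1 + 2 = 3
Node D: 1 + 3 = 4
Node E: 1 + (0.33×4 + 0.14×2 + 0.53×1) = 3.13
Node F: 1 + (0.52×1 + 0.48×3.13) = 3.0224
Node G: 1 + 3.0224 = 4.0224

3.02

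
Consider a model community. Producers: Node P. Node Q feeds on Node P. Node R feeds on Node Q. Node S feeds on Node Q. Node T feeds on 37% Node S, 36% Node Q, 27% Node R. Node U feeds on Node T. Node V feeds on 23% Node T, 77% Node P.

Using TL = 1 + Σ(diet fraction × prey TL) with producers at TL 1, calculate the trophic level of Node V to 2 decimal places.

Node Q: 1 + 1 = 2
Node R: 1 + 2 = 3
Node S: 1 + 2 = 3
Node T: 1 + (0.37×3 + 0.36×2 + 0.27×3) = 3.64
Node U: 1 + 3.64 = 4.64
Node V: 1 + (0.23×3.64 + 0.77×1) = 2.6072

2.61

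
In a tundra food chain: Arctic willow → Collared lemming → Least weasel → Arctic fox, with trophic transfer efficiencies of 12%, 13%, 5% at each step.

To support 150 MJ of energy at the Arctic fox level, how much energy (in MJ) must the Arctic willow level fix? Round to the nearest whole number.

Cumulative transfer efficiency: 0.12 × 0.13 × 0.05 = 0.00078
Arctic willow energy = 150 / 0.00078 = 192308 MJ

192308 MJ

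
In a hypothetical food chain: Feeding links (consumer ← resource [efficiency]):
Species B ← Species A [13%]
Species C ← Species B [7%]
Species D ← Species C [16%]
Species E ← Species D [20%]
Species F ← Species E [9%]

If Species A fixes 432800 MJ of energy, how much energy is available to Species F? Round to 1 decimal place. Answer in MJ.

11.3 MJ

Species B: 432800 × 0.13 = 56264 MJ
Species C: 56264 × 0.07 = 3938.48 MJ
Species D: 3938.48 × 0.16 = 630.1568 MJ
Species E: 630.1568 × 0.2 = 126.03136 MJ
Species F: 126.03136 × 0.09 = 11.3428224 MJ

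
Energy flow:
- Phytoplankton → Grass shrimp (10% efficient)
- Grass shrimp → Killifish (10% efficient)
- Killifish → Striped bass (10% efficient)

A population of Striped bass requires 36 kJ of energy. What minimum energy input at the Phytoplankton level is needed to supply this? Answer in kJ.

Cumulative transfer efficiency: 0.1 × 0.1 × 0.1 = 0.001
Phytoplankton energy = 36 / 0.001 = 36000 kJ

36000 kJ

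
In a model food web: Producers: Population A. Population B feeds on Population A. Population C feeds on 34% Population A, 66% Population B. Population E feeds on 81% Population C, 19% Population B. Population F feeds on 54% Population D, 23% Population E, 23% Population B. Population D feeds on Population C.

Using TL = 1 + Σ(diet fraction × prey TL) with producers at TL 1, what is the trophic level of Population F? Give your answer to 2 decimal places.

4.25

Population B: 1 + 1 = 2
Population C: 1 + (0.34×1 + 0.66×2) = 2.66
Population D: 1 + 2.66 = 3.66
Population E: 1 + (0.81×2.66 + 0.19×2) = 3.5346
Population F: 1 + (0.54×3.66 + 0.23×3.5346 + 0.23×2) = 4.249358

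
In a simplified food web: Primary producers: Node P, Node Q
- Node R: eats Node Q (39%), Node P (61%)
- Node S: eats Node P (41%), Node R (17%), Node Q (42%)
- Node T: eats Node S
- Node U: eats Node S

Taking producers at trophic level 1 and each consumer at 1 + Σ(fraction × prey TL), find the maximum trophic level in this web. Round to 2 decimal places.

3.17

Node R: 1 + (0.39×1 + 0.61×1) = 2
Node S: 1 + (0.41×1 + 0.17×2 + 0.42×1) = 2.17
Node T: 1 + 2.17 = 3.17
Node U: 1 + 2.17 = 3.17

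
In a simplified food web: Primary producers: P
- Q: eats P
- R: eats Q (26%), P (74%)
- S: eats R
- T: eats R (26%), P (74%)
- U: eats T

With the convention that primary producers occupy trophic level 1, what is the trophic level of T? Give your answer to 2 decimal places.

2.33

Q: 1 + 1 = 2
R: 1 + (0.26×2 + 0.74×1) = 2.26
S: 1 + 2.26 = 3.26
T: 1 + (0.26×2.26 + 0.74×1) = 2.3276
U: 1 + 2.3276 = 3.3276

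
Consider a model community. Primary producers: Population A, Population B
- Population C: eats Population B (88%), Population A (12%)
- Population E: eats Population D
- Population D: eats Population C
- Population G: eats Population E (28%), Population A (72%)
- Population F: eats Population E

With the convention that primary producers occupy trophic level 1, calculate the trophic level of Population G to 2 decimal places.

2.84

Population C: 1 + (0.88×1 + 0.12×1) = 2
Population D: 1 + 2 = 3
Population E: 1 + 3 = 4
Population F: 1 + 4 = 5
Population G: 1 + (0.28×4 + 0.72×1) = 2.84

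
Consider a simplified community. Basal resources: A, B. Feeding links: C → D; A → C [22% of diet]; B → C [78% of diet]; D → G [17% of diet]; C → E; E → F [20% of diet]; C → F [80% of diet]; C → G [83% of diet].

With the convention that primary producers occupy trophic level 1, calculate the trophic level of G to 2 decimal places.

C: 1 + (0.22×1 + 0.78×1) = 2
D: 1 + 2 = 3
E: 1 + 2 = 3
F: 1 + (0.8×2 + 0.2×3) = 3.2
G: 1 + (0.17×3 + 0.83×2) = 3.17

3.17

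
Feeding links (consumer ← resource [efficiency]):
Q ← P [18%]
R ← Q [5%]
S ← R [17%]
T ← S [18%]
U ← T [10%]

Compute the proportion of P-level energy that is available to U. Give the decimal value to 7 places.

0.0000275

Product of link efficiencies: 0.18 × 0.05 × 0.17 × 0.18 × 0.1 = 0.00002754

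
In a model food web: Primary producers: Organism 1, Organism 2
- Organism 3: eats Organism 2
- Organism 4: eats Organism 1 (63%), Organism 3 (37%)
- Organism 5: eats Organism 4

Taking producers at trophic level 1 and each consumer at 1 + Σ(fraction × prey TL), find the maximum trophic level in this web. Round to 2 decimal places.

3.37

Organism 3: 1 + 1 = 2
Organism 4: 1 + (0.63×1 + 0.37×2) = 2.37
Organism 5: 1 + 2.37 = 3.37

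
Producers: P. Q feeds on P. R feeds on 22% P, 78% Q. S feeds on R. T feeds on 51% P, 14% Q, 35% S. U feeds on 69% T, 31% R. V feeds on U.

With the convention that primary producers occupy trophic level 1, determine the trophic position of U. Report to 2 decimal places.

Q: 1 + 1 = 2
R: 1 + (0.22×1 + 0.78×2) = 2.78
S: 1 + 2.78 = 3.78
T: 1 + (0.51×1 + 0.14×2 + 0.35×3.78) = 3.113
U: 1 + (0.69×3.113 + 0.31×2.78) = 4.00977
V: 1 + 4.00977 = 5.00977

4.01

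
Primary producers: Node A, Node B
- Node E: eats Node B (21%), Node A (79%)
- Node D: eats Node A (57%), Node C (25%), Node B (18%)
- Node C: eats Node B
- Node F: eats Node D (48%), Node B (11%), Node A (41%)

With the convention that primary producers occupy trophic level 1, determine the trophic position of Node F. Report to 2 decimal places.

Node C: 1 + 1 = 2
Node D: 1 + (0.57×1 + 0.25×2 + 0.18×1) = 2.25
Node E: 1 + (0.21×1 + 0.79×1) = 2
Node F: 1 + (0.48×2.25 + 0.11×1 + 0.41×1) = 2.6

2.60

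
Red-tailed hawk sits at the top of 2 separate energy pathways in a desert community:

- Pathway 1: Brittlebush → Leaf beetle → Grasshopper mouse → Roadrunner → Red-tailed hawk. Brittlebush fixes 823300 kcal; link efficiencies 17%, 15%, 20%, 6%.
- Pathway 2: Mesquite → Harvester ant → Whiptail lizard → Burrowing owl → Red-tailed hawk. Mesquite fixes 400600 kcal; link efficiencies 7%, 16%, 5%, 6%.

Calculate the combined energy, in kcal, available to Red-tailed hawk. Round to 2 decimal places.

Pathway 1: 823300 × 0.17 × 0.15 × 0.2 × 0.06 = 251.9298 kcal
Pathway 2: 400600 × 0.07 × 0.16 × 0.05 × 0.06 = 13.46016 kcal
Total at Red-tailed hawk: 251.9298 + 13.46016 = 265.38996 kcal

265.39 kcal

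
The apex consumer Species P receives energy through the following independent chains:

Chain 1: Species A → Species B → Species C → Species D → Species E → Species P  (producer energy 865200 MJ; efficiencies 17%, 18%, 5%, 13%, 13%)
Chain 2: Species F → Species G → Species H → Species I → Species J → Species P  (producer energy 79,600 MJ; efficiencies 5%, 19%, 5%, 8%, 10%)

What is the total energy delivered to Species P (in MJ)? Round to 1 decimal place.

Chain 1: 865200 × 0.17 × 0.18 × 0.05 × 0.13 × 0.13 = 22.3714764 MJ
Chain 2: 79600 × 0.05 × 0.19 × 0.05 × 0.08 × 0.1 = 0.30248 MJ
Total at Species P: 22.3714764 + 0.30248 = 22.6739564 MJ

22.7 MJ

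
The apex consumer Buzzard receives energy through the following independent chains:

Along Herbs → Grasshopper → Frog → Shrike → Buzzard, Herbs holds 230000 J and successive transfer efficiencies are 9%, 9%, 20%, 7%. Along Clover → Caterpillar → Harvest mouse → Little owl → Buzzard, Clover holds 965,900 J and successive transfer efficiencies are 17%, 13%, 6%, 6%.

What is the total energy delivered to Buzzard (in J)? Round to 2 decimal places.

102.93 J

Via Herbs: 230000 × 0.09 × 0.09 × 0.2 × 0.07 = 26.082 J
Via Clover: 965900 × 0.17 × 0.13 × 0.06 × 0.06 = 76.847004 J
Total at Buzzard: 26.082 + 76.847004 = 102.929004 J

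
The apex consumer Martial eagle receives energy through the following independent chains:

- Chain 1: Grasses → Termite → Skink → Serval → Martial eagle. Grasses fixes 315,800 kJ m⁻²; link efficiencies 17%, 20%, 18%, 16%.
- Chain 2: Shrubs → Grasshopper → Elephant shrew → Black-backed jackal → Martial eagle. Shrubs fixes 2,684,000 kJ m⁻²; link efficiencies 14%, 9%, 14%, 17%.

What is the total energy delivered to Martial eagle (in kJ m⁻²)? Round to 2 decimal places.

1114.11 kJ m⁻²

Chain 1: 315800 × 0.17 × 0.2 × 0.18 × 0.16 = 309.23136 kJ m⁻²
Chain 2: 2684000 × 0.14 × 0.09 × 0.14 × 0.17 = 804.87792 kJ m⁻²
Total at Martial eagle: 309.23136 + 804.87792 = 1114.10928 kJ m⁻²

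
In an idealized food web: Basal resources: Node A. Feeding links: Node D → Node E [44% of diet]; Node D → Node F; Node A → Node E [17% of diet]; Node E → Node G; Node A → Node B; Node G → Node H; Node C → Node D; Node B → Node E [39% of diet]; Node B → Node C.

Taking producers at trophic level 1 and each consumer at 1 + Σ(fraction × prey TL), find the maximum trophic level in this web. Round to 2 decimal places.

Node B: 1 + 1 = 2
Node C: 1 + 2 = 3
Node D: 1 + 3 = 4
Node E: 1 + (0.39×2 + 0.17×1 + 0.44×4) = 3.71
Node F: 1 + 4 = 5
Node G: 1 + 3.71 = 4.71
Node H: 1 + 4.71 = 5.71

5.71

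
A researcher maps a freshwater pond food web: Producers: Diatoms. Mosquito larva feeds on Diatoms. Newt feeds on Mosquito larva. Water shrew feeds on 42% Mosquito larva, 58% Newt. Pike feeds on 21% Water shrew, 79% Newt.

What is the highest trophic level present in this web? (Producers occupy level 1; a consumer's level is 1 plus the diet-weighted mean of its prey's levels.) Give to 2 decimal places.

Mosquito larva: 1 + 1 = 2
Newt: 1 + 2 = 3
Water shrew: 1 + (0.42×2 + 0.58×3) = 3.58
Pike: 1 + (0.21×3.58 + 0.79×3) = 4.1218

4.12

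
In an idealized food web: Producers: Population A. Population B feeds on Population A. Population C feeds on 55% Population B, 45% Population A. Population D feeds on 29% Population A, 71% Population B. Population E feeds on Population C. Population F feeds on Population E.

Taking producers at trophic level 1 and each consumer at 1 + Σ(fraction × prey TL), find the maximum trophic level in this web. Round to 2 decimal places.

Population B: 1 + 1 = 2
Population C: 1 + (0.55×2 + 0.45×1) = 2.55
Population D: 1 + (0.29×1 + 0.71×2) = 2.71
Population E: 1 + 2.55 = 3.55
Population F: 1 + 3.55 = 4.55

4.55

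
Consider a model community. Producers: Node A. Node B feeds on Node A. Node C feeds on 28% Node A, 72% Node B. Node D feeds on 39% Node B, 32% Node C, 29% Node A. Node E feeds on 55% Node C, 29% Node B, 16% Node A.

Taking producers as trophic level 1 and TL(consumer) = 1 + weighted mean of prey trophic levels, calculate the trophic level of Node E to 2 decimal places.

3.24

Node B: 1 + 1 = 2
Node C: 1 + (0.28×1 + 0.72×2) = 2.72
Node D: 1 + (0.39×2 + 0.32×2.72 + 0.29×1) = 2.9404
Node E: 1 + (0.55×2.72 + 0.29×2 + 0.16×1) = 3.236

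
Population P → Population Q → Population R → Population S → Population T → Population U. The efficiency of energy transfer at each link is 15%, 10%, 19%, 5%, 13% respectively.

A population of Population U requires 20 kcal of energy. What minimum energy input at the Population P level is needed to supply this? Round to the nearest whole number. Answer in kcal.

1079622 kcal

Cumulative transfer efficiency: 0.15 × 0.1 × 0.19 × 0.05 × 0.13 = 0.000018525
Population P energy = 20 / 0.000018525 = 1079622 kcal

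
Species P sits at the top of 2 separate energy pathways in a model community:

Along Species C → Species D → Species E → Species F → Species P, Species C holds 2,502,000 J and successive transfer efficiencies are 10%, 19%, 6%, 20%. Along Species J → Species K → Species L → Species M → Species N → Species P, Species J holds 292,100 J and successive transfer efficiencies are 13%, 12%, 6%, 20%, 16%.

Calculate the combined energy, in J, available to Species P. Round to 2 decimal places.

Via Species C: 2502000 × 0.1 × 0.19 × 0.06 × 0.2 = 570.456 J
Via Species J: 292100 × 0.13 × 0.12 × 0.06 × 0.2 × 0.16 = 8.7489792 J
Total at Species P: 570.456 + 8.7489792 = 579.2049792 J

579.20 J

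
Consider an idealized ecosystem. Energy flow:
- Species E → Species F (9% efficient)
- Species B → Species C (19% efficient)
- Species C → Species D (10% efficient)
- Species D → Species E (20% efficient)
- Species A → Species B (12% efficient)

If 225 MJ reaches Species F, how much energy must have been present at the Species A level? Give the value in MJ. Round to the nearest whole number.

Cumulative transfer efficiency: 0.12 × 0.19 × 0.1 × 0.2 × 0.09 = 0.00004104
Species A energy = 225 / 0.00004104 = 5482456 MJ

5482456 MJ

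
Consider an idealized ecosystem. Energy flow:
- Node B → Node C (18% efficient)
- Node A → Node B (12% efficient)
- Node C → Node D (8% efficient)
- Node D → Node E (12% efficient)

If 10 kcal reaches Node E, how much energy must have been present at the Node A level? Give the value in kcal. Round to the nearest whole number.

48225 kcal

Cumulative transfer efficiency: 0.12 × 0.18 × 0.08 × 0.12 = 0.00020736
Node A energy = 10 / 0.00020736 = 48225 kcal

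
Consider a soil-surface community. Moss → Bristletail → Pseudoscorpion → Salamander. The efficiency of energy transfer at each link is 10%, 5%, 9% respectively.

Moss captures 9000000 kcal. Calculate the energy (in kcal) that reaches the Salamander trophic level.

Bristletail: 9000000 × 0.1 = 900000 kcal
Pseudoscorpion: 900000 × 0.05 = 45000 kcal
Salamander: 45000 × 0.09 = 4050 kcal

4050 kcal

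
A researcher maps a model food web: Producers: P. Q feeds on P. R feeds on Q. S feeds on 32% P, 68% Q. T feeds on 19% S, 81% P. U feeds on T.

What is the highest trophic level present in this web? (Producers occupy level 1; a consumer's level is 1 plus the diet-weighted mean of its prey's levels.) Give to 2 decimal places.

Q: 1 + 1 = 2
R: 1 + 2 = 3
S: 1 + (0.32×1 + 0.68×2) = 2.68
T: 1 + (0.19×2.68 + 0.81×1) = 2.3192
U: 1 + 2.3192 = 3.3192

3.32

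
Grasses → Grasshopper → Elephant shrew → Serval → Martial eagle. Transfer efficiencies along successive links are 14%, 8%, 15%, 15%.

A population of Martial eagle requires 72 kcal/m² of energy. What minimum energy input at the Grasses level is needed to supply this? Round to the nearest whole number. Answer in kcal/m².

285714 kcal/m²

Cumulative transfer efficiency: 0.14 × 0.08 × 0.15 × 0.15 = 0.000252
Grasses energy = 72 / 0.000252 = 285714 kcal/m²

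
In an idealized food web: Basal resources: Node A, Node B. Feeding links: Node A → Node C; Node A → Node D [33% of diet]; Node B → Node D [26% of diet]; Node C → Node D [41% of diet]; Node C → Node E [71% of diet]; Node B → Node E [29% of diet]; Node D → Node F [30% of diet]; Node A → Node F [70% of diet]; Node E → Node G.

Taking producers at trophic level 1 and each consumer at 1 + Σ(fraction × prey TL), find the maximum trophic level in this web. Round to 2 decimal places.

3.71

Node C: 1 + 1 = 2
Node D: 1 + (0.33×1 + 0.26×1 + 0.41×2) = 2.41
Node E: 1 + (0.71×2 + 0.29×1) = 2.71
Node F: 1 + (0.3×2.41 + 0.7×1) = 2.423
Node G: 1 + 2.71 = 3.71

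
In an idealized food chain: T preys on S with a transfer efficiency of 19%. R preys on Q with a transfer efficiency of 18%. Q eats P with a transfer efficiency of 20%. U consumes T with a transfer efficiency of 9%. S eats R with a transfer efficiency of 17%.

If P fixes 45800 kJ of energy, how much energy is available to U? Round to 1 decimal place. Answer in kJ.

4.8 kJ

Q: 45800 × 0.2 = 9160 kJ
R: 9160 × 0.18 = 1648.8 kJ
S: 1648.8 × 0.17 = 280.296 kJ
T: 280.296 × 0.19 = 53.25624 kJ
U: 53.25624 × 0.09 = 4.7930616 kJ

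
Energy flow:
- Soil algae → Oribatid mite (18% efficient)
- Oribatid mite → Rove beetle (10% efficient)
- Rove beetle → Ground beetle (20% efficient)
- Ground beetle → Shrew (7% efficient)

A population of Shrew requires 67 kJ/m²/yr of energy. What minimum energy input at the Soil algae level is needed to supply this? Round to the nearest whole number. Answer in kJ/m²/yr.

265873 kJ/m²/yr

Cumulative transfer efficiency: 0.18 × 0.1 × 0.2 × 0.07 = 0.000252
Soil algae energy = 67 / 0.000252 = 265873 kJ/m²/yr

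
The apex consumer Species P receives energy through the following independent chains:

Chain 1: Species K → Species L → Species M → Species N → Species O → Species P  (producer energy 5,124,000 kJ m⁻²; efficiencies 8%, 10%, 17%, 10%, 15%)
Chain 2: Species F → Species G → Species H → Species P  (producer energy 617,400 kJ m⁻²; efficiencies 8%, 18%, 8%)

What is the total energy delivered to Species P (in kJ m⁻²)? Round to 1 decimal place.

815.8 kJ m⁻²

Chain 1: 5124000 × 0.08 × 0.1 × 0.17 × 0.1 × 0.15 = 104.5296 kJ m⁻²
Chain 2: 617400 × 0.08 × 0.18 × 0.08 = 711.2448 kJ m⁻²
Total at Species P: 104.5296 + 711.2448 = 815.7744 kJ m⁻²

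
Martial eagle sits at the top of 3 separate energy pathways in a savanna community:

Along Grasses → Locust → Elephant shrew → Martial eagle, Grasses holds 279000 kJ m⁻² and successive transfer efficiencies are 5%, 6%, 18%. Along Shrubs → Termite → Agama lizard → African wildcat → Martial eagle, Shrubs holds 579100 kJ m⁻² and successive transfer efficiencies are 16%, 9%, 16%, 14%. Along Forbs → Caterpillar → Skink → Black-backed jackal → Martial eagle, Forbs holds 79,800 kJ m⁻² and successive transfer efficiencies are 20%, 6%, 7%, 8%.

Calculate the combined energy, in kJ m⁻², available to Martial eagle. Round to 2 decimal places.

342.82 kJ m⁻²

Via Grasses: 279000 × 0.05 × 0.06 × 0.18 = 150.66 kJ m⁻²
Via Shrubs: 579100 × 0.16 × 0.09 × 0.16 × 0.14 = 186.794496 kJ m⁻²
Via Forbs: 79800 × 0.2 × 0.06 × 0.07 × 0.08 = 5.36256 kJ m⁻²
Total at Martial eagle: 150.66 + 186.794496 + 5.36256 = 342.817056 kJ m⁻²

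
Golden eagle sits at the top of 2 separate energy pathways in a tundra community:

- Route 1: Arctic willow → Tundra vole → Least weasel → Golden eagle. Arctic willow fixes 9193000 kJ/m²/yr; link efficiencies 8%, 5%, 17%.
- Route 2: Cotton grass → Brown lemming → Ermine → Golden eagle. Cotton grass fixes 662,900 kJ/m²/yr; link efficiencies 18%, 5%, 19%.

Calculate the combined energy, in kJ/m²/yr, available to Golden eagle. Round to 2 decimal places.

7384.80 kJ/m²/yr

Route 1: 9193000 × 0.08 × 0.05 × 0.17 = 6251.24 kJ/m²/yr
Route 2: 662900 × 0.18 × 0.05 × 0.19 = 1133.559 kJ/m²/yr
Total at Golden eagle: 6251.24 + 1133.559 = 7384.799 kJ/m²/yr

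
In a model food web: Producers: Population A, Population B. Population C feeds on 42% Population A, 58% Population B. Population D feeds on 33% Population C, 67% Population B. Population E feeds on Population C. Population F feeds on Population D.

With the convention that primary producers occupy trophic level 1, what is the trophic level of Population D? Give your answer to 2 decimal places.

Population C: 1 + (0.42×1 + 0.58×1) = 2
Population D: 1 + (0.33×2 + 0.67×1) = 2.33
Population E: 1 + 2 = 3
Population F: 1 + 2.33 = 3.33

2.33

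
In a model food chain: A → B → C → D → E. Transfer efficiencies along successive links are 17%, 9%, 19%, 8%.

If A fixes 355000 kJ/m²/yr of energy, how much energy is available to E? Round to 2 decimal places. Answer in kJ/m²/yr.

82.56 kJ/m²/yr

B: 355000 × 0.17 = 60350 kJ/m²/yr
C: 60350 × 0.09 = 5431.5 kJ/m²/yr
D: 5431.5 × 0.19 = 1031.985 kJ/m²/yr
E: 1031.985 × 0.08 = 82.5588 kJ/m²/yr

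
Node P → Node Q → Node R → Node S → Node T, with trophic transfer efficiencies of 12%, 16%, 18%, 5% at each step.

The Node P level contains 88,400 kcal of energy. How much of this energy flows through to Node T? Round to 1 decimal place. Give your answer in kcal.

Node Q: 88400 × 0.12 = 10608 kcal
Node R: 10608 × 0.16 = 1697.28 kcal
Node S: 1697.28 × 0.18 = 305.5104 kcal
Node T: 305.5104 × 0.05 = 15.27552 kcal

15.3 kcal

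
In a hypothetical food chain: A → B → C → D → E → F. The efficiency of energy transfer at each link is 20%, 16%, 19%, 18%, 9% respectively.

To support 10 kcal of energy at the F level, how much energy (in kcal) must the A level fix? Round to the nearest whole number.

101527 kcal

Cumulative transfer efficiency: 0.2 × 0.16 × 0.19 × 0.18 × 0.09 = 0.000098496
A energy = 10 / 0.000098496 = 101527 kcal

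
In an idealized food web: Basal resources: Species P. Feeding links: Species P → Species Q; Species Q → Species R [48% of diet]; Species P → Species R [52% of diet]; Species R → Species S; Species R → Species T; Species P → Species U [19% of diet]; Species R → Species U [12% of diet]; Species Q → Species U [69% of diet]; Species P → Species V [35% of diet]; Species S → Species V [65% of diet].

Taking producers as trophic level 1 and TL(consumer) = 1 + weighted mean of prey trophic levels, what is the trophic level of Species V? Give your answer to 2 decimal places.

Species Q: 1 + 1 = 2
Species R: 1 + (0.48×2 + 0.52×1) = 2.48
Species S: 1 + 2.48 = 3.48
Species T: 1 + 2.48 = 3.48
Species U: 1 + (0.19×1 + 0.12×2.48 + 0.69×2) = 2.8676
Species V: 1 + (0.35×1 + 0.65×3.48) = 3.612

3.61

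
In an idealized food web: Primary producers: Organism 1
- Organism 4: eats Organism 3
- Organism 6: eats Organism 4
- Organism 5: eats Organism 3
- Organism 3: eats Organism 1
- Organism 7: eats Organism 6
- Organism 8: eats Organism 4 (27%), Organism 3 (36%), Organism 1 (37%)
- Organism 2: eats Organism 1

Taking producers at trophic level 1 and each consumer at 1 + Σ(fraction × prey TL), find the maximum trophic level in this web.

Organism 2: 1 + 1 = 2
Organism 3: 1 + 1 = 2
Organism 4: 1 + 2 = 3
Organism 5: 1 + 2 = 3
Organism 6: 1 + 3 = 4
Organism 7: 1 + 4 = 5
Organism 8: 1 + (0.27×3 + 0.36×2 + 0.37×1) = 2.9

5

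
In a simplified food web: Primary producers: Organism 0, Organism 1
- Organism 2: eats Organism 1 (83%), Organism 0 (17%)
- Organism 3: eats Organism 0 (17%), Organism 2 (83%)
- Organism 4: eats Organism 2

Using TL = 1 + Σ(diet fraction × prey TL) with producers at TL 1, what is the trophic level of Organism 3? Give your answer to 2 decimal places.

2.83

Organism 2: 1 + (0.83×1 + 0.17×1) = 2
Organism 3: 1 + (0.17×1 + 0.83×2) = 2.83
Organism 4: 1 + 2 = 3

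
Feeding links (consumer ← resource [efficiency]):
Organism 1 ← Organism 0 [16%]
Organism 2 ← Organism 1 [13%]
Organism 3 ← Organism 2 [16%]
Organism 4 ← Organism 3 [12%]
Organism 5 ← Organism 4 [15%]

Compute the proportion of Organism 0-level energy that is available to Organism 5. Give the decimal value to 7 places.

Product of link efficiencies: 0.16 × 0.13 × 0.16 × 0.12 × 0.15 = 0.000059904

0.0000599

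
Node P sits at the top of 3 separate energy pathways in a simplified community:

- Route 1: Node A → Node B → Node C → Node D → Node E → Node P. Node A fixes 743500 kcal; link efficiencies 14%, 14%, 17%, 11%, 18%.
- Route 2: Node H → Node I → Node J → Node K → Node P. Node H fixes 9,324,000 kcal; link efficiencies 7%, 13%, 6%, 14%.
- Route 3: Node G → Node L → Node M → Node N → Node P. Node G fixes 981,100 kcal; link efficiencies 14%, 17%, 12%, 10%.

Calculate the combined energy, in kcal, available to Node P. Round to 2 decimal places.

Route 1: 743500 × 0.14 × 0.14 × 0.17 × 0.11 × 0.18 = 49.0513716 kcal
Route 2: 9324000 × 0.07 × 0.13 × 0.06 × 0.14 = 712.72656 kcal
Route 3: 981100 × 0.14 × 0.17 × 0.12 × 0.1 = 280.20216 kcal
Total at Node P: 49.0513716 + 712.72656 + 280.20216 = 1041.9800916 kcal

1041.98 kcal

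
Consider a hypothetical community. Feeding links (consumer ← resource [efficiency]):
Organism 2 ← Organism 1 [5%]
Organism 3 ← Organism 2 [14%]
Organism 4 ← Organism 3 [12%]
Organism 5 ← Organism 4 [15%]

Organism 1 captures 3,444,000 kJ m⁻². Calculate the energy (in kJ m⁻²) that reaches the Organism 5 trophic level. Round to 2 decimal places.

433.94 kJ m⁻²

Organism 2: 3444000 × 0.05 = 172200 kJ m⁻²
Organism 3: 172200 × 0.14 = 24108 kJ m⁻²
Organism 4: 24108 × 0.12 = 2892.96 kJ m⁻²
Organism 5: 2892.96 × 0.15 = 433.944 kJ m⁻²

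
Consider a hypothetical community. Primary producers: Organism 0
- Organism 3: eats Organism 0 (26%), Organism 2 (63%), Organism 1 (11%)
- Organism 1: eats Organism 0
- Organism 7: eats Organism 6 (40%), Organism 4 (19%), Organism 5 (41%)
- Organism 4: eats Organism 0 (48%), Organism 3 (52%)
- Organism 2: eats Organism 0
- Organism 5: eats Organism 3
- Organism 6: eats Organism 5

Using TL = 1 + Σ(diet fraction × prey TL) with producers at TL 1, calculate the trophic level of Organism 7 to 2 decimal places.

4.98

Organism 1: 1 + 1 = 2
Organism 2: 1 + 1 = 2
Organism 3: 1 + (0.26×1 + 0.63×2 + 0.11×2) = 2.74
Organism 4: 1 + (0.48×1 + 0.52×2.74) = 2.9048
Organism 5: 1 + 2.74 = 3.74
Organism 6: 1 + 3.74 = 4.74
Organism 7: 1 + (0.4×4.74 + 0.19×2.9048 + 0.41×3.74) = 4.981312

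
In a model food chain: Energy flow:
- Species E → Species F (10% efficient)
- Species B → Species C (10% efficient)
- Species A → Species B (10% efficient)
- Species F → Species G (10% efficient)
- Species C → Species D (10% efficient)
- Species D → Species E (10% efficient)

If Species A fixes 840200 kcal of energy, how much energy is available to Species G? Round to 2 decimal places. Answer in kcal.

Species B: 840200 × 0.1 = 84020 kcal
Species C: 84020 × 0.1 = 8402 kcal
Species D: 8402 × 0.1 = 840.2 kcal
Species E: 840.2 × 0.1 = 84.02 kcal
Species F: 84.02 × 0.1 = 8.402 kcal
Species G: 8.402 × 0.1 = 0.8402 kcal

0.84 kcal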